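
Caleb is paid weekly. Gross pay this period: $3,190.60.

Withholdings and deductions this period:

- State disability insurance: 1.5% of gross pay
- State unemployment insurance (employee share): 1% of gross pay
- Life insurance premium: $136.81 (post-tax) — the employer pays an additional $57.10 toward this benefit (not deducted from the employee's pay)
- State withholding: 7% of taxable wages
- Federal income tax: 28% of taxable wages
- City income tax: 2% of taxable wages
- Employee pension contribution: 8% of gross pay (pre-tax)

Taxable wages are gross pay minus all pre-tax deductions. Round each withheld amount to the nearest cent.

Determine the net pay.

$1,632.69

Employee pension contribution: $3,190.60 × 0.08 = $255.25
Taxable wages = $3,190.60 − $255.25 = $2,935.35
City income tax: $2,935.35 × 0.02 = $58.71
State withholding: $2,935.35 × 0.07 = $205.47
Federal income tax: $2,935.35 × 0.28 = $821.90
State unemployment insurance (employee share): $3,190.60 × 0.01 = $31.91
State disability insurance: $3,190.60 × 0.015 = $47.86
Life insurance premium: $136.81
(Employer's $57.10 toward life insurance premium is not withheld from the employee.)
Total deductions = $255.25 + $58.71 + $205.47 + $821.90 + $31.91 + $47.86 + $136.81 = $1,557.91
Net pay = $3,190.60 − $1,557.91 = $1,632.69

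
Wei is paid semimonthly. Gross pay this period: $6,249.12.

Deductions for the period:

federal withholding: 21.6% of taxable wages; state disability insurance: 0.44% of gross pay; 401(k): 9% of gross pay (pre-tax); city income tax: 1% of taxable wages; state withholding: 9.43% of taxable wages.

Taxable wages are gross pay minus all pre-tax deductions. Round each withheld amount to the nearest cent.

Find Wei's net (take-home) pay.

$3,837.74

401(k): $6,249.12 × 0.09 = $562.42
Taxable wages = $6,249.12 − $562.42 = $5,686.70
State withholding: $5,686.70 × 0.0943 = $536.26
Federal withholding: $5,686.70 × 0.216 = $1,228.33
City income tax: $5,686.70 × 0.01 = $56.87
State disability insurance: $6,249.12 × 0.0044 = $27.50
Total deductions = $562.42 + $536.26 + $1,228.33 + $56.87 + $27.50 = $2,411.38
Net pay = $6,249.12 − $2,411.38 = $3,837.74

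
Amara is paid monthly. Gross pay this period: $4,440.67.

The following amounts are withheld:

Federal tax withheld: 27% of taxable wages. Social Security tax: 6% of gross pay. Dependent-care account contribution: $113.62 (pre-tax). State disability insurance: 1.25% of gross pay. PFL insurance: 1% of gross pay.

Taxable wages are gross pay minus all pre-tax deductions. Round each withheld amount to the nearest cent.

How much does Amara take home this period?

$2,792.39

Dependent-care account contribution: $113.62
Taxable wages = $4,440.67 − $113.62 = $4,327.05
Federal tax withheld: $4,327.05 × 0.27 = $1,168.30
Social Security tax: $4,440.67 × 0.06 = $266.44
PFL insurance: $4,440.67 × 0.01 = $44.41
State disability insurance: $4,440.67 × 0.0125 = $55.51
Total deductions = $113.62 + $1,168.30 + $266.44 + $44.41 + $55.51 = $1,648.28
Net pay = $4,440.67 − $1,648.28 = $2,792.39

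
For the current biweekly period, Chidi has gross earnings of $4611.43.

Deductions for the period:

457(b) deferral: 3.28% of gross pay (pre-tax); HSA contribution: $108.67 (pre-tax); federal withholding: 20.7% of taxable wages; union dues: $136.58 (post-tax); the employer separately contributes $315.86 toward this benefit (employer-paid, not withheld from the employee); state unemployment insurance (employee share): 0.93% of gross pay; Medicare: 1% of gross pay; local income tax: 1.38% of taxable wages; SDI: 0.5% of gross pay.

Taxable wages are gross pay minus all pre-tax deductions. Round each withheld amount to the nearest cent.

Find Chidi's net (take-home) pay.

HSA contribution: $108.67
457(b) deferral: $4611.43 × 0.0328 = $151.25
Pre-tax total = $108.67 + $151.25 = $259.92
Taxable wages = $4611.43 − $259.92 = $4351.51
Local income tax: $4351.51 × 0.0138 = $60.05
Federal withholding: $4351.51 × 0.207 = $900.76
SDI: $4611.43 × 0.005 = $23.06
Medicare: $4611.43 × 0.01 = $46.11
State unemployment insurance (employee share): $4611.43 × 0.0093 = $42.89
Union dues: $136.58
(Employer's $315.86 toward union dues is not withheld from the employee.)
Total deductions = $108.67 + $151.25 + $60.05 + $900.76 + $23.06 + $46.11 + $42.89 + $136.58 = $1469.37
Net pay = $4611.43 − $1469.37 = $3142.06

$3142.06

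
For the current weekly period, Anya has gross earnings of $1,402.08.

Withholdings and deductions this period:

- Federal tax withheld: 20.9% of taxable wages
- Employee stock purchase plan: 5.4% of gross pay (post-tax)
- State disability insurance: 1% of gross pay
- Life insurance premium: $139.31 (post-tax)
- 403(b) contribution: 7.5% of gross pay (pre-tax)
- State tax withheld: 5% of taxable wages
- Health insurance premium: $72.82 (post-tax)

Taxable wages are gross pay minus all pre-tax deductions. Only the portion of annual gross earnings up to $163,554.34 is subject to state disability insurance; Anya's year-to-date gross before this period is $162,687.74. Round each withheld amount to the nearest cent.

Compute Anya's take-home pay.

403(b) contribution: $1,402.08 × 0.075 = $105.16
Taxable wages = $1,402.08 − $105.16 = $1,296.92
Federal tax withheld: $1,296.92 × 0.209 = $271.06
State tax withheld: $1,296.92 × 0.05 = $64.85
State disability insurance: only $163,554.34 − $162,687.74 = $866.60 of this check is subject → $866.60 × 0.01 = $8.67
Life insurance premium: $139.31
Employee stock purchase plan: $1,402.08 × 0.054 = $75.71
Health insurance premium: $72.82
Total deductions = $105.16 + $271.06 + $64.85 + $8.67 + $139.31 + $75.71 + $72.82 = $737.58
Net pay = $1,402.08 − $737.58 = $664.50

$664.50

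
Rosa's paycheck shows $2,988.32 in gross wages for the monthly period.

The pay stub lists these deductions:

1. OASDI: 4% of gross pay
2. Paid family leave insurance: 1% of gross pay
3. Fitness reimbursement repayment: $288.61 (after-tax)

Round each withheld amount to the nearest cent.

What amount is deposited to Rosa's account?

OASDI: $2,988.32 × 0.04 = $119.53
Paid family leave insurance: $2,988.32 × 0.01 = $29.88
Fitness reimbursement repayment: $288.61
Total deductions = $119.53 + $29.88 + $288.61 = $438.02
Net pay = $2,988.32 − $438.02 = $2,550.30

$2,550.30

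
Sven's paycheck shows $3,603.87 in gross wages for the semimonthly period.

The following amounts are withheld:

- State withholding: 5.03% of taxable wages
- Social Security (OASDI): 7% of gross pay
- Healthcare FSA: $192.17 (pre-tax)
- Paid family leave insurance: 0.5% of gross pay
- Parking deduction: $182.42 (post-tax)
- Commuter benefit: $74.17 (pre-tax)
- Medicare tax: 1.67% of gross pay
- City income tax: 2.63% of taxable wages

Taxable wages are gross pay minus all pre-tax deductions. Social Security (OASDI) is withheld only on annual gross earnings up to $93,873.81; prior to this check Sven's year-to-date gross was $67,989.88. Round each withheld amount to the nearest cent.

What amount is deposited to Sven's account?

Healthcare FSA: $192.17
Commuter benefit: $74.17
Pre-tax total = $192.17 + $74.17 = $266.34
Taxable wages = $3,603.87 − $266.34 = $3,337.53
City income tax: $3,337.53 × 0.0263 = $87.78
State withholding: $3,337.53 × 0.0503 = $167.88
Medicare tax: $3,603.87 × 0.0167 = $60.18
Social Security (OASDI): cap not yet reached, full $3,603.87 is subject → $3,603.87 × 0.07 = $252.27
Paid family leave insurance: $3,603.87 × 0.005 = $18.02
Parking deduction: $182.42
Total deductions = $192.17 + $74.17 + $87.78 + $167.88 + $60.18 + $252.27 + $18.02 + $182.42 = $1,034.89
Net pay = $3,603.87 − $1,034.89 = $2,568.98

$2,568.98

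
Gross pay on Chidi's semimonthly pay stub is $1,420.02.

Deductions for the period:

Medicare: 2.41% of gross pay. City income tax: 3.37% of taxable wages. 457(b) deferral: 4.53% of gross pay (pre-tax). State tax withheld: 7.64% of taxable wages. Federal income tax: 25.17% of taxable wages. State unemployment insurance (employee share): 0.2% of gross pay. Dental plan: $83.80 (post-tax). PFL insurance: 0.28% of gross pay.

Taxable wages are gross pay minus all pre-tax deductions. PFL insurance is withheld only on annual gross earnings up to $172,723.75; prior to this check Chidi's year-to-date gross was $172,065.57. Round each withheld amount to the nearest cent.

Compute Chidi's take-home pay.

$742.50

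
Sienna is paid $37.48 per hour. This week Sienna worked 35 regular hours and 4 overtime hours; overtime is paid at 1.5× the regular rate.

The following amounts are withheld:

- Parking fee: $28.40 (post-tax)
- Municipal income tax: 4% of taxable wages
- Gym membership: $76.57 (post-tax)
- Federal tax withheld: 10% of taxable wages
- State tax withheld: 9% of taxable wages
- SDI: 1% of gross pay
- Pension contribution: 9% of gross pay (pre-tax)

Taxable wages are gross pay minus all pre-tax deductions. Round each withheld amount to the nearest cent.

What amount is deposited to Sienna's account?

Regular pay: 35 × $37.48 = $1311.80
Overtime pay: 4 × $37.48 × 1.5 = $224.88
Gross pay = $1311.80 + $224.88 = $1536.68
Pension contribution: $1536.68 × 0.09 = $138.30
Taxable wages = $1536.68 − $138.30 = $1398.38
Federal tax withheld: $1398.38 × 0.1 = $139.84
Municipal income tax: $1398.38 × 0.04 = $55.94
State tax withheld: $1398.38 × 0.09 = $125.85
SDI: $1536.68 × 0.01 = $15.37
Parking fee: $28.40
Gym membership: $76.57
Total deductions = $138.30 + $139.84 + $55.94 + $125.85 + $15.37 + $28.40 + $76.57 = $580.27
Net pay = $1536.68 − $580.27 = $956.41

$956.41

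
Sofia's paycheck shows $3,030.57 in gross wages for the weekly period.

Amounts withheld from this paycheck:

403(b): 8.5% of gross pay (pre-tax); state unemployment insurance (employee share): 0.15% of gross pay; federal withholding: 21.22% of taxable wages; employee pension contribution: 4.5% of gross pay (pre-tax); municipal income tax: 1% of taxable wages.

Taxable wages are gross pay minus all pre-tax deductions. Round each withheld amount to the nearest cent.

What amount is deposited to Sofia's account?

Employee pension contribution: $3,030.57 × 0.045 = $136.38
403(b): $3,030.57 × 0.085 = $257.60
Pre-tax total = $136.38 + $257.60 = $393.98
Taxable wages = $3,030.57 − $393.98 = $2,636.59
Municipal income tax: $2,636.59 × 0.01 = $26.37
Federal withholding: $2,636.59 × 0.2122 = $559.48
State unemployment insurance (employee share): $3,030.57 × 0.0015 = $4.55
Total deductions = $136.38 + $257.60 + $26.37 + $559.48 + $4.55 = $984.38
Net pay = $3,030.57 − $984.38 = $2,046.19

$2,046.19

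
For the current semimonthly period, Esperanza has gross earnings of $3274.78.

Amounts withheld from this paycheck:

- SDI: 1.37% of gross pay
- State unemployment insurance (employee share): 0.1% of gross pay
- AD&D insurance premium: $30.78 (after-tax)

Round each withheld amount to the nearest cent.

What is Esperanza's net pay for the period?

State unemployment insurance (employee share): $3274.78 × 0.001 = $3.27
SDI: $3274.78 × 0.0137 = $44.86
AD&D insurance premium: $30.78
Total deductions = $3.27 + $44.86 + $30.78 = $78.91
Net pay = $3274.78 − $78.91 = $3195.87

$3195.87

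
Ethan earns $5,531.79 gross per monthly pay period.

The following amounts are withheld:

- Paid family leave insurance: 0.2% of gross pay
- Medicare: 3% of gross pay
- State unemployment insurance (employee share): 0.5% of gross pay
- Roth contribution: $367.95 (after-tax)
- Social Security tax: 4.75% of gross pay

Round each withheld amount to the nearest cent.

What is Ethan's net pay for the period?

$4,696.41

Medicare: $5,531.79 × 0.03 = $165.95
Paid family leave insurance: $5,531.79 × 0.002 = $11.06
State unemployment insurance (employee share): $5,531.79 × 0.005 = $27.66
Social Security tax: $5,531.79 × 0.0475 = $262.76
Roth contribution: $367.95
Total deductions = $165.95 + $11.06 + $27.66 + $262.76 + $367.95 = $835.38
Net pay = $5,531.79 − $835.38 = $4,696.41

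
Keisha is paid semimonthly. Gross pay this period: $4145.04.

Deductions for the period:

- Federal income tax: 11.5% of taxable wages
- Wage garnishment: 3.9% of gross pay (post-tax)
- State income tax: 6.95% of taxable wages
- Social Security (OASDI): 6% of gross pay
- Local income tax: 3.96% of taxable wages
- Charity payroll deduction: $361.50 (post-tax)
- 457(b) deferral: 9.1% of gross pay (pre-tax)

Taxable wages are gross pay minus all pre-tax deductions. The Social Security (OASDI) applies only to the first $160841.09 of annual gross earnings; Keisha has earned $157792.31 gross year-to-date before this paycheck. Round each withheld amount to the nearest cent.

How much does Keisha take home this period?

$2217.38

457(b) deferral: $4145.04 × 0.091 = $377.20
Taxable wages = $4145.04 − $377.20 = $3767.84
State income tax: $3767.84 × 0.0695 = $261.86
Federal income tax: $3767.84 × 0.115 = $433.30
Local income tax: $3767.84 × 0.0396 = $149.21
Social Security (OASDI): only $160841.09 − $157792.31 = $3048.78 of this check is subject → $3048.78 × 0.06 = $182.93
Charity payroll deduction: $361.50
Wage garnishment: $4145.04 × 0.039 = $161.66
Total deductions = $377.20 + $261.86 + $433.30 + $149.21 + $182.93 + $361.50 + $161.66 = $1927.66
Net pay = $4145.04 − $1927.66 = $2217.38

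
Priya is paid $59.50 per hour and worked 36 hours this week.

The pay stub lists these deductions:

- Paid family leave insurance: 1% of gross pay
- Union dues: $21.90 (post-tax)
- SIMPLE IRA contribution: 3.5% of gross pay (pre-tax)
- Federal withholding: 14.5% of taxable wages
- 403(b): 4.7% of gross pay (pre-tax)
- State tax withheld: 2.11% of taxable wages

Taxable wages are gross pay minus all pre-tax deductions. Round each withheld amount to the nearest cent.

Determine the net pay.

$1,596.43

Gross pay: 36 × $59.50 = $2,142.00
403(b): $2,142.00 × 0.047 = $100.67
SIMPLE IRA contribution: $2,142.00 × 0.035 = $74.97
Pre-tax total = $100.67 + $74.97 = $175.64
Taxable wages = $2,142.00 − $175.64 = $1,966.36
Federal withholding: $1,966.36 × 0.145 = $285.12
State tax withheld: $1,966.36 × 0.0211 = $41.49
Paid family leave insurance: $2,142.00 × 0.01 = $21.42
Union dues: $21.90
Total deductions = $100.67 + $74.97 + $285.12 + $41.49 + $21.42 + $21.90 = $545.57
Net pay = $2,142.00 − $545.57 = $1,596.43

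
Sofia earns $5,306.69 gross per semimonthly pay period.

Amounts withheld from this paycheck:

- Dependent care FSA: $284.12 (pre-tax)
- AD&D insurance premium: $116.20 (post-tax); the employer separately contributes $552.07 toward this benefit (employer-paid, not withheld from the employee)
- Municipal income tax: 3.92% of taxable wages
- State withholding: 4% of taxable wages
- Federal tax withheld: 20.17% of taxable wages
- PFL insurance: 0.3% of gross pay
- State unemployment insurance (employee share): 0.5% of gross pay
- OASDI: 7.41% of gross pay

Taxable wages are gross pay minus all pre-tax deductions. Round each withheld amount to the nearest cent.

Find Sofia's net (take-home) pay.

$3,059.86

Dependent care FSA: $284.12
Taxable wages = $5,306.69 − $284.12 = $5,022.57
Municipal income tax: $5,022.57 × 0.0392 = $196.88
State withholding: $5,022.57 × 0.04 = $200.90
Federal tax withheld: $5,022.57 × 0.2017 = $1,013.05
State unemployment insurance (employee share): $5,306.69 × 0.005 = $26.53
OASDI: $5,306.69 × 0.0741 = $393.23
PFL insurance: $5,306.69 × 0.003 = $15.92
AD&D insurance premium: $116.20
(Employer's $552.07 toward AD&D insurance premium is not withheld from the employee.)
Total deductions = $284.12 + $196.88 + $200.90 + $1,013.05 + $26.53 + $393.23 + $15.92 + $116.20 = $2,246.83
Net pay = $5,306.69 − $2,246.83 = $3,059.86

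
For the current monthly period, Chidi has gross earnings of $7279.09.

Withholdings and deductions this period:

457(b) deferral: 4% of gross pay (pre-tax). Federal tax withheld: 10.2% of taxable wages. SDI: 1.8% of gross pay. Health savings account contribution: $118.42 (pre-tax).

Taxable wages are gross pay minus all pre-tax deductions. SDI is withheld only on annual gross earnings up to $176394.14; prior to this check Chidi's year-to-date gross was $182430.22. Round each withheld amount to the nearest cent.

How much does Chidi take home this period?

Health savings account contribution: $118.42
457(b) deferral: $7279.09 × 0.04 = $291.16
Pre-tax total = $118.42 + $291.16 = $409.58
Taxable wages = $7279.09 − $409.58 = $6869.51
Federal tax withheld: $6869.51 × 0.102 = $700.69
SDI: annual cap $176394.14 already reached (YTD $182430.22), so $0.00
Total deductions = $118.42 + $291.16 + $700.69 + $0.00 = $1110.27
Net pay = $7279.09 − $1110.27 = $6168.82

$6168.82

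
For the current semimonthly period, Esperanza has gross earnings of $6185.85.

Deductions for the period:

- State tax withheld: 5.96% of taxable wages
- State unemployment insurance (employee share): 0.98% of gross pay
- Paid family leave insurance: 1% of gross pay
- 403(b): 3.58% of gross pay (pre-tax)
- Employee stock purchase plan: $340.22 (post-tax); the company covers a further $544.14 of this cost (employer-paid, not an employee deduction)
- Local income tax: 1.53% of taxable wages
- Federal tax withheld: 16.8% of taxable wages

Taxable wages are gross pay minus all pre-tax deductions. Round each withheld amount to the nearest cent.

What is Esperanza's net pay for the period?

403(b): $6185.85 × 0.0358 = $221.45
Taxable wages = $6185.85 − $221.45 = $5964.40
State tax withheld: $5964.40 × 0.0596 = $355.48
Local income tax: $5964.40 × 0.0153 = $91.26
Federal tax withheld: $5964.40 × 0.168 = $1002.02
State unemployment insurance (employee share): $6185.85 × 0.0098 = $60.62
Paid family leave insurance: $6185.85 × 0.01 = $61.86
Employee stock purchase plan: $340.22
(Employer's $544.14 toward employee stock purchase plan is not withheld from the employee.)
Total deductions = $221.45 + $355.48 + $91.26 + $1002.02 + $60.62 + $61.86 + $340.22 = $2132.91
Net pay = $6185.85 − $2132.91 = $4052.94

$4052.94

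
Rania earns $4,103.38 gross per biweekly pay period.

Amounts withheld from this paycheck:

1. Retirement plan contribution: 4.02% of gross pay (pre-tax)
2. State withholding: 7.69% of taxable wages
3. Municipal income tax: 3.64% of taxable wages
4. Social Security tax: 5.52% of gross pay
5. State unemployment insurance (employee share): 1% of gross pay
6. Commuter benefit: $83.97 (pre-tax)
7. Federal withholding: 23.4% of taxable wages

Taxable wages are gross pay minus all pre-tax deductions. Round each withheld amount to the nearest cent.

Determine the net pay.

Commuter benefit: $83.97
Retirement plan contribution: $4,103.38 × 0.0402 = $164.96
Pre-tax total = $83.97 + $164.96 = $248.93
Taxable wages = $4,103.38 − $248.93 = $3,854.45
Municipal income tax: $3,854.45 × 0.0364 = $140.30
State withholding: $3,854.45 × 0.0769 = $296.41
Federal withholding: $3,854.45 × 0.234 = $901.94
Social Security tax: $4,103.38 × 0.0552 = $226.51
State unemployment insurance (employee share): $4,103.38 × 0.01 = $41.03
Total deductions = $83.97 + $164.96 + $140.30 + $296.41 + $901.94 + $226.51 + $41.03 = $1,855.12
Net pay = $4,103.38 − $1,855.12 = $2,248.26

$2,248.26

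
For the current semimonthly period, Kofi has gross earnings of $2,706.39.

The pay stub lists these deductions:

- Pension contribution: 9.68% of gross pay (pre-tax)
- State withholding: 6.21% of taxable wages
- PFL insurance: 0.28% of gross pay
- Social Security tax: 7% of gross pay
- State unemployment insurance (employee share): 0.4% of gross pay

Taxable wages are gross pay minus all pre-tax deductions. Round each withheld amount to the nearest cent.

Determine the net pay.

Pension contribution: $2,706.39 × 0.0968 = $261.98
Taxable wages = $2,706.39 − $261.98 = $2,444.41
State withholding: $2,444.41 × 0.0621 = $151.80
Social Security tax: $2,706.39 × 0.07 = $189.45
PFL insurance: $2,706.39 × 0.0028 = $7.58
State unemployment insurance (employee share): $2,706.39 × 0.004 = $10.83
Total deductions = $261.98 + $151.80 + $189.45 + $7.58 + $10.83 = $621.64
Net pay = $2,706.39 − $621.64 = $2,084.75

$2,084.75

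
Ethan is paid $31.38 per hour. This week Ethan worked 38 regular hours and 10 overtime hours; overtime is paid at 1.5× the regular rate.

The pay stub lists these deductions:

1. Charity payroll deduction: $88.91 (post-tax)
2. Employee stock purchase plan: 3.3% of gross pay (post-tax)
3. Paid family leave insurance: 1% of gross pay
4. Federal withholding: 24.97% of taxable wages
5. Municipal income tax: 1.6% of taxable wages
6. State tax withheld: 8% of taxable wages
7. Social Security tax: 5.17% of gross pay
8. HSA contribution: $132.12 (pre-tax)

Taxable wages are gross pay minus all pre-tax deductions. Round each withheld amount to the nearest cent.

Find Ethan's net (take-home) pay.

$755.34

Regular pay: 38 × $31.38 = $1,192.44
Overtime pay: 10 × $31.38 × 1.5 = $470.70
Gross pay = $1,192.44 + $470.70 = $1,663.14
HSA contribution: $132.12
Taxable wages = $1,663.14 − $132.12 = $1,531.02
Federal withholding: $1,531.02 × 0.2497 = $382.30
Municipal income tax: $1,531.02 × 0.016 = $24.50
State tax withheld: $1,531.02 × 0.08 = $122.48
Paid family leave insurance: $1,663.14 × 0.01 = $16.63
Social Security tax: $1,663.14 × 0.0517 = $85.98
Charity payroll deduction: $88.91
Employee stock purchase plan: $1,663.14 × 0.033 = $54.88
Total deductions = $132.12 + $382.30 + $24.50 + $122.48 + $16.63 + $85.98 + $88.91 + $54.88 = $907.80
Net pay = $1,663.14 − $907.80 = $755.34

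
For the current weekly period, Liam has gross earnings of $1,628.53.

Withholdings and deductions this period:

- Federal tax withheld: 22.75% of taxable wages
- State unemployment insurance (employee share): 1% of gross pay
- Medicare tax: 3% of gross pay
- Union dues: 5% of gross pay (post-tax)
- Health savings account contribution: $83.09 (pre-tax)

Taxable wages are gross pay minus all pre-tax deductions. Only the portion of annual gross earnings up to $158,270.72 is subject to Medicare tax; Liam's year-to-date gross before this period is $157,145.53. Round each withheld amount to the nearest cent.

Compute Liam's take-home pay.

Health savings account contribution: $83.09
Taxable wages = $1,628.53 − $83.09 = $1,545.44
Federal tax withheld: $1,545.44 × 0.2275 = $351.59
State unemployment insurance (employee share): $1,628.53 × 0.01 = $16.29
Medicare tax: only $158,270.72 − $157,145.53 = $1,125.19 of this check is subject → $1,125.19 × 0.03 = $33.76
Union dues: $1,628.53 × 0.05 = $81.43
Total deductions = $83.09 + $351.59 + $16.29 + $33.76 + $81.43 = $566.16
Net pay = $1,628.53 − $566.16 = $1,062.37

$1,062.37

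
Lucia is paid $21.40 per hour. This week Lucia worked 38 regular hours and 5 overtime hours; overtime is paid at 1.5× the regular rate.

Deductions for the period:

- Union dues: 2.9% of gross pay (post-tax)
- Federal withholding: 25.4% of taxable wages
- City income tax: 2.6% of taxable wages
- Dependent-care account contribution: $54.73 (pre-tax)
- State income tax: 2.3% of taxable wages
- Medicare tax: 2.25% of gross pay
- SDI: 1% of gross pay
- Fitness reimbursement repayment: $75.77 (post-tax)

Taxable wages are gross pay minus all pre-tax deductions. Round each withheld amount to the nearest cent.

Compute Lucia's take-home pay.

$504.86

Regular pay: 38 × $21.40 = $813.20
Overtime pay: 5 × $21.40 × 1.5 = $160.50
Gross pay = $813.20 + $160.50 = $973.70
Dependent-care account contribution: $54.73
Taxable wages = $973.70 − $54.73 = $918.97
City income tax: $918.97 × 0.026 = $23.89
Federal withholding: $918.97 × 0.254 = $233.42
State income tax: $918.97 × 0.023 = $21.14
SDI: $973.70 × 0.01 = $9.74
Medicare tax: $973.70 × 0.0225 = $21.91
Fitness reimbursement repayment: $75.77
Union dues: $973.70 × 0.029 = $28.24
Total deductions = $54.73 + $23.89 + $233.42 + $21.14 + $9.74 + $21.91 + $75.77 + $28.24 = $468.84
Net pay = $973.70 − $468.84 = $504.86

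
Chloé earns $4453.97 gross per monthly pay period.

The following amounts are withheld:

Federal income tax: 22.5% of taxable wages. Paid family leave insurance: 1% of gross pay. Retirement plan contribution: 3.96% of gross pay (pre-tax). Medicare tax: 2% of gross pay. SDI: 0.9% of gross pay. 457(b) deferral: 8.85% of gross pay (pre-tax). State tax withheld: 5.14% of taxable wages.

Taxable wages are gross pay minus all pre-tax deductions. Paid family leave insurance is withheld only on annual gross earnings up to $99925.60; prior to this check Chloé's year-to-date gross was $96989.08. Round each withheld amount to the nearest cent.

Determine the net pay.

$2651.49

457(b) deferral: $4453.97 × 0.0885 = $394.18
Retirement plan contribution: $4453.97 × 0.0396 = $176.38
Pre-tax total = $394.18 + $176.38 = $570.56
Taxable wages = $4453.97 − $570.56 = $3883.41
State tax withheld: $3883.41 × 0.0514 = $199.61
Federal income tax: $3883.41 × 0.225 = $873.77
SDI: $4453.97 × 0.009 = $40.09
Medicare tax: $4453.97 × 0.02 = $89.08
Paid family leave insurance: only $99925.60 − $96989.08 = $2936.52 of this check is subject → $2936.52 × 0.01 = $29.37
Total deductions = $394.18 + $176.38 + $199.61 + $873.77 + $40.09 + $89.08 + $29.37 = $1802.48
Net pay = $4453.97 − $1802.48 = $2651.49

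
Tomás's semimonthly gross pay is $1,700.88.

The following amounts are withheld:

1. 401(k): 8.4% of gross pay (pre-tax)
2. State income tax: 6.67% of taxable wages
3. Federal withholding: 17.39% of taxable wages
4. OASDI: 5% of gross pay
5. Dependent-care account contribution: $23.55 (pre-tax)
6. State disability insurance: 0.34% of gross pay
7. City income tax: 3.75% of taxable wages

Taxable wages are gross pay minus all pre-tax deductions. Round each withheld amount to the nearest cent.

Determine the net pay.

$1,016.91

401(k): $1,700.88 × 0.084 = $142.87
Dependent-care account contribution: $23.55
Pre-tax total = $142.87 + $23.55 = $166.42
Taxable wages = $1,700.88 − $166.42 = $1,534.46
City income tax: $1,534.46 × 0.0375 = $57.54
Federal withholding: $1,534.46 × 0.1739 = $266.84
State income tax: $1,534.46 × 0.0667 = $102.35
OASDI: $1,700.88 × 0.05 = $85.04
State disability insurance: $1,700.88 × 0.0034 = $5.78
Total deductions = $142.87 + $23.55 + $57.54 + $266.84 + $102.35 + $85.04 + $5.78 = $683.97
Net pay = $1,700.88 − $683.97 = $1,016.91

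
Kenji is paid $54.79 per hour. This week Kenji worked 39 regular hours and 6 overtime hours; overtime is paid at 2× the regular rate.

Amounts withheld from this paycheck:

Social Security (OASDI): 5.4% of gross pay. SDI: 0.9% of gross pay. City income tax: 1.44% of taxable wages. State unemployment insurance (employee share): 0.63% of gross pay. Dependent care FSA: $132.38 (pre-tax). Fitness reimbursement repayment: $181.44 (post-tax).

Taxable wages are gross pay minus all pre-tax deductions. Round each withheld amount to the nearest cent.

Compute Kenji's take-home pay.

$2,248.50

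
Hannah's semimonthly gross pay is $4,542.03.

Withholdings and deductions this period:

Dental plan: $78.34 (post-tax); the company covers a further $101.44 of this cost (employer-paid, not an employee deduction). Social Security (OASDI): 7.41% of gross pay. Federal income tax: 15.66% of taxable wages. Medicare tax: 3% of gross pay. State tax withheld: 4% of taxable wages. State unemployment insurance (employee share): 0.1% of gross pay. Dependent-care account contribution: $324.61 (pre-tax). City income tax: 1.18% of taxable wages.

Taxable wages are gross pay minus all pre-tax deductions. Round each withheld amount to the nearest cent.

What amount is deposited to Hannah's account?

$2,782.80

Dependent-care account contribution: $324.61
Taxable wages = $4,542.03 − $324.61 = $4,217.42
Federal income tax: $4,217.42 × 0.1566 = $660.45
City income tax: $4,217.42 × 0.0118 = $49.77
State tax withheld: $4,217.42 × 0.04 = $168.70
State unemployment insurance (employee share): $4,542.03 × 0.001 = $4.54
Medicare tax: $4,542.03 × 0.03 = $136.26
Social Security (OASDI): $4,542.03 × 0.0741 = $336.56
Dental plan: $78.34
(Employer's $101.44 toward dental plan is not withheld from the employee.)
Total deductions = $324.61 + $660.45 + $49.77 + $168.70 + $4.54 + $136.26 + $336.56 + $78.34 = $1,759.23
Net pay = $4,542.03 − $1,759.23 = $2,782.80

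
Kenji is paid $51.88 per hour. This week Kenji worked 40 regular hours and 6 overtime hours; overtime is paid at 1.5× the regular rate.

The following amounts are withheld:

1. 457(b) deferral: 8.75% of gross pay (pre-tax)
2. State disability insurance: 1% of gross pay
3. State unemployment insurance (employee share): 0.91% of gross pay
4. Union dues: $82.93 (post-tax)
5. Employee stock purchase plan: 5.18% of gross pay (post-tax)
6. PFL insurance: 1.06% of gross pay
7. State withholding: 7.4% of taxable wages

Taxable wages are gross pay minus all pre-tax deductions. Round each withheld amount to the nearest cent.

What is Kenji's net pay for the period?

Regular pay: 40 × $51.88 = $2,075.20
Overtime pay: 6 × $51.88 × 1.5 = $466.92
Gross pay = $2,075.20 + $466.92 = $2,542.12
457(b) deferral: $2,542.12 × 0.0875 = $222.44
Taxable wages = $2,542.12 − $222.44 = $2,319.68
State withholding: $2,319.68 × 0.074 = $171.66
PFL insurance: $2,542.12 × 0.0106 = $26.95
State disability insurance: $2,542.12 × 0.01 = $25.42
State unemployment insurance (employee share): $2,542.12 × 0.0091 = $23.13
Employee stock purchase plan: $2,542.12 × 0.0518 = $131.68
Union dues: $82.93
Total deductions = $222.44 + $171.66 + $26.95 + $25.42 + $23.13 + $131.68 + $82.93 = $684.21
Net pay = $2,542.12 − $684.21 = $1,857.91

$1,857.91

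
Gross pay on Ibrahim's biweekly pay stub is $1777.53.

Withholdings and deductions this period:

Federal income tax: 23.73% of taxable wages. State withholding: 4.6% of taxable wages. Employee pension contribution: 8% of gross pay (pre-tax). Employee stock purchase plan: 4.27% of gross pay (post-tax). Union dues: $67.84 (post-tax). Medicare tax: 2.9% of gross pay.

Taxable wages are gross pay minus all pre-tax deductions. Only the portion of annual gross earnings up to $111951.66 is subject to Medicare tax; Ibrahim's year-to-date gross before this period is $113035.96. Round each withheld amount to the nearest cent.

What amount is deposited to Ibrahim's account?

$1028.30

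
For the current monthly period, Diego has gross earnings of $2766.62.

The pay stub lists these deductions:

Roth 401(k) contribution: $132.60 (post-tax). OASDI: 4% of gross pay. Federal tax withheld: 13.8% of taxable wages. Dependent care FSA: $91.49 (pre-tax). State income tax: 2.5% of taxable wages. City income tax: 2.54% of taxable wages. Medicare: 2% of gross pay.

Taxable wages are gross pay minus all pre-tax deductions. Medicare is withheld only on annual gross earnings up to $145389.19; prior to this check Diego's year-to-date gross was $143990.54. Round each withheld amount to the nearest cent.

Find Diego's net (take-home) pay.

Dependent care FSA: $91.49
Taxable wages = $2766.62 − $91.49 = $2675.13
Federal tax withheld: $2675.13 × 0.138 = $369.17
City income tax: $2675.13 × 0.0254 = $67.95
State income tax: $2675.13 × 0.025 = $66.88
OASDI: $2766.62 × 0.04 = $110.66
Medicare: only $145389.19 − $143990.54 = $1398.65 of this check is subject → $1398.65 × 0.02 = $27.97
Roth 401(k) contribution: $132.60
Total deductions = $91.49 + $369.17 + $67.95 + $66.88 + $110.66 + $27.97 + $132.60 = $866.72
Net pay = $2766.62 − $866.72 = $1899.90

$1899.90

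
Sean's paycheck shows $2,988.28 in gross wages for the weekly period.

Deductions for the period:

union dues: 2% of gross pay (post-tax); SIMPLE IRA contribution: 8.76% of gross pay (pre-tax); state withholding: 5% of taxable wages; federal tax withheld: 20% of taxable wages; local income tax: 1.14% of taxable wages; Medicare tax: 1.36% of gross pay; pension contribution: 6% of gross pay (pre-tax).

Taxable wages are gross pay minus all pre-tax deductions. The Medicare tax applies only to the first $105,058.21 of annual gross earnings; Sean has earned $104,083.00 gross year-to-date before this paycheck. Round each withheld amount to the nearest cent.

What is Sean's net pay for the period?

SIMPLE IRA contribution: $2,988.28 × 0.0876 = $261.77
Pension contribution: $2,988.28 × 0.06 = $179.30
Pre-tax total = $261.77 + $179.30 = $441.07
Taxable wages = $2,988.28 − $441.07 = $2,547.21
Federal tax withheld: $2,547.21 × 0.2 = $509.44
State withholding: $2,547.21 × 0.05 = $127.36
Local income tax: $2,547.21 × 0.0114 = $29.04
Medicare tax: only $105,058.21 − $104,083.00 = $975.21 of this check is subject → $975.21 × 0.0136 = $13.26
Union dues: $2,988.28 × 0.02 = $59.77
Total deductions = $261.77 + $179.30 + $509.44 + $127.36 + $29.04 + $13.26 + $59.77 = $1,179.94
Net pay = $2,988.28 − $1,179.94 = $1,808.34

$1,808.34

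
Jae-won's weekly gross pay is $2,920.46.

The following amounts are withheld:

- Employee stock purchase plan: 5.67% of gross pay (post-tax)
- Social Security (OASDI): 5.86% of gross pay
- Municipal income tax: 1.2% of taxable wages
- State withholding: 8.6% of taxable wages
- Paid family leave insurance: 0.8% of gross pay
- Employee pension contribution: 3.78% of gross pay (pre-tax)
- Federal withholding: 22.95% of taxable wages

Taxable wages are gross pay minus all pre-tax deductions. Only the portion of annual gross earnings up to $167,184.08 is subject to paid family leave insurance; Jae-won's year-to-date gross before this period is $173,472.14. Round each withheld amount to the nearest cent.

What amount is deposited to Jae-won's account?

$1,553.04

Employee pension contribution: $2,920.46 × 0.0378 = $110.39
Taxable wages = $2,920.46 − $110.39 = $2,810.07
State withholding: $2,810.07 × 0.086 = $241.67
Municipal income tax: $2,810.07 × 0.012 = $33.72
Federal withholding: $2,810.07 × 0.2295 = $644.91
Paid family leave insurance: annual cap $167,184.08 already reached (YTD $173,472.14), so $0.00
Social Security (OASDI): $2,920.46 × 0.0586 = $171.14
Employee stock purchase plan: $2,920.46 × 0.0567 = $165.59
Total deductions = $110.39 + $241.67 + $33.72 + $644.91 + $0.00 + $171.14 + $165.59 = $1,367.42
Net pay = $2,920.46 − $1,367.42 = $1,553.04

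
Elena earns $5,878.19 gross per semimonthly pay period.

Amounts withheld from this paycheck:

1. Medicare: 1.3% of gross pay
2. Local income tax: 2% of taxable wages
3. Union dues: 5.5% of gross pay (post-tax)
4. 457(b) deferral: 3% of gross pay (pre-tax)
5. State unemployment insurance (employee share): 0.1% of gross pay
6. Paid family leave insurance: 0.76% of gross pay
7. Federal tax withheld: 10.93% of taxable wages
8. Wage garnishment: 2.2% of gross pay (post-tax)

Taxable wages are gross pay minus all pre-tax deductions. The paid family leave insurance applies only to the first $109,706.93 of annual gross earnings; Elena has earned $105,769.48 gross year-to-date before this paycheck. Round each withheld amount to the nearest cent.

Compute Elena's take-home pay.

$4,399.75

457(b) deferral: $5,878.19 × 0.03 = $176.35
Taxable wages = $5,878.19 − $176.35 = $5,701.84
Federal tax withheld: $5,701.84 × 0.1093 = $623.21
Local income tax: $5,701.84 × 0.02 = $114.04
State unemployment insurance (employee share): $5,878.19 × 0.001 = $5.88
Medicare: $5,878.19 × 0.013 = $76.42
Paid family leave insurance: only $109,706.93 − $105,769.48 = $3,937.45 of this check is subject → $3,937.45 × 0.0076 = $29.92
Union dues: $5,878.19 × 0.055 = $323.30
Wage garnishment: $5,878.19 × 0.022 = $129.32
Total deductions = $176.35 + $623.21 + $114.04 + $5.88 + $76.42 + $29.92 + $323.30 + $129.32 = $1,478.44
Net pay = $5,878.19 − $1,478.44 = $4,399.75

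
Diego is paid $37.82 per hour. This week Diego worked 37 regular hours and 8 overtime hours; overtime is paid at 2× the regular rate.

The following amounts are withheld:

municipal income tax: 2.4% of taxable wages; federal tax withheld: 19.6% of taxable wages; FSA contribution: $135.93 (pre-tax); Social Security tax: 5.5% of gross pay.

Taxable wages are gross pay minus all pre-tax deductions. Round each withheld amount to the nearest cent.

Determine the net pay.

$1,347.21

Regular pay: 37 × $37.82 = $1,399.34
Overtime pay: 8 × $37.82 × 2 = $605.12
Gross pay = $1,399.34 + $605.12 = $2,004.46
FSA contribution: $135.93
Taxable wages = $2,004.46 − $135.93 = $1,868.53
Federal tax withheld: $1,868.53 × 0.196 = $366.23
Municipal income tax: $1,868.53 × 0.024 = $44.84
Social Security tax: $2,004.46 × 0.055 = $110.25
Total deductions = $135.93 + $366.23 + $44.84 + $110.25 = $657.25
Net pay = $2,004.46 − $657.25 = $1,347.21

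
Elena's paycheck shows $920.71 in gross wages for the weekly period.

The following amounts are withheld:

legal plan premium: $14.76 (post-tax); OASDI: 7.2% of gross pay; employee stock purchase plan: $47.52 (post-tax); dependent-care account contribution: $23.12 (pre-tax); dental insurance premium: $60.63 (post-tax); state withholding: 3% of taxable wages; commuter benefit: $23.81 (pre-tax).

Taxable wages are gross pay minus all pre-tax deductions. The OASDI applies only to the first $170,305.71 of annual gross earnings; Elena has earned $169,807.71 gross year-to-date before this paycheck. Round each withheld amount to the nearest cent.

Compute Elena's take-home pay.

$688.80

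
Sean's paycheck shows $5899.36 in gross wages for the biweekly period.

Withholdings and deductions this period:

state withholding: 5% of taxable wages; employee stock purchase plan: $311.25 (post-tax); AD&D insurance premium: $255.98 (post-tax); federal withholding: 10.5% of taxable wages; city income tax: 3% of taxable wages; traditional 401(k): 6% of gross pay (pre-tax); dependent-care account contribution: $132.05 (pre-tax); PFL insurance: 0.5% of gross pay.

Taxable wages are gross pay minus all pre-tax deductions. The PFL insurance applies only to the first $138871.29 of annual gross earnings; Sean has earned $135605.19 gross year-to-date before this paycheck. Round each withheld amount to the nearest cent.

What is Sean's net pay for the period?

$3828.32

Dependent-care account contribution: $132.05
Traditional 401(k): $5899.36 × 0.06 = $353.96
Pre-tax total = $132.05 + $353.96 = $486.01
Taxable wages = $5899.36 − $486.01 = $5413.35
State withholding: $5413.35 × 0.05 = $270.67
City income tax: $5413.35 × 0.03 = $162.40
Federal withholding: $5413.35 × 0.105 = $568.40
PFL insurance: only $138871.29 − $135605.19 = $3266.10 of this check is subject → $3266.10 × 0.005 = $16.33
Employee stock purchase plan: $311.25
AD&D insurance premium: $255.98
Total deductions = $132.05 + $353.96 + $270.67 + $162.40 + $568.40 + $16.33 + $311.25 + $255.98 = $2071.04
Net pay = $5899.36 − $2071.04 = $3828.32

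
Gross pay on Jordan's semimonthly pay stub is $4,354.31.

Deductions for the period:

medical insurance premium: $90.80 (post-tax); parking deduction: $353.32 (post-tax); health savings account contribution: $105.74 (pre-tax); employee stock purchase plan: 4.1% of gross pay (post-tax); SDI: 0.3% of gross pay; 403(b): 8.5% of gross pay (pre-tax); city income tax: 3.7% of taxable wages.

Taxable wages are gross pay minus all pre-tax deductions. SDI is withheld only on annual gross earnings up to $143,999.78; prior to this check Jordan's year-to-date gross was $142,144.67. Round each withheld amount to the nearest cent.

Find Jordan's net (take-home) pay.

403(b): $4,354.31 × 0.085 = $370.12
Health savings account contribution: $105.74
Pre-tax total = $370.12 + $105.74 = $475.86
Taxable wages = $4,354.31 − $475.86 = $3,878.45
City income tax: $3,878.45 × 0.037 = $143.50
SDI: only $143,999.78 − $142,144.67 = $1,855.11 of this check is subject → $1,855.11 × 0.003 = $5.57
Parking deduction: $353.32
Medical insurance premium: $90.80
Employee stock purchase plan: $4,354.31 × 0.041 = $178.53
Total deductions = $370.12 + $105.74 + $143.50 + $5.57 + $353.32 + $90.80 + $178.53 = $1,247.58
Net pay = $4,354.31 − $1,247.58 = $3,106.73

$3,106.73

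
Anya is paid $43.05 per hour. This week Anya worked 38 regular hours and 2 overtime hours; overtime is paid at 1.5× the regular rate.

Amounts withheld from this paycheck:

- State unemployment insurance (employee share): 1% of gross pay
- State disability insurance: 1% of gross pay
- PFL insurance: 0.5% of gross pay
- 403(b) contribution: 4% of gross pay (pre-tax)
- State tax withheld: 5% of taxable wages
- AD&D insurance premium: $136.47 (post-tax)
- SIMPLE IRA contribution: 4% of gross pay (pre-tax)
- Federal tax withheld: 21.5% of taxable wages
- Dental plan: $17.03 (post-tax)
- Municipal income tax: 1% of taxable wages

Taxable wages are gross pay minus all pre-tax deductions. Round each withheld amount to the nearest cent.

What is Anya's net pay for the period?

$979.66

Regular pay: 38 × $43.05 = $1,635.90
Overtime pay: 2 × $43.05 × 1.5 = $129.15
Gross pay = $1,635.90 + $129.15 = $1,765.05
SIMPLE IRA contribution: $1,765.05 × 0.04 = $70.60
403(b) contribution: $1,765.05 × 0.04 = $70.60
Pre-tax total = $70.60 + $70.60 = $141.20
Taxable wages = $1,765.05 − $141.20 = $1,623.85
State tax withheld: $1,623.85 × 0.05 = $81.19
Federal tax withheld: $1,623.85 × 0.215 = $349.13
Municipal income tax: $1,623.85 × 0.01 = $16.24
PFL insurance: $1,765.05 × 0.005 = $8.83
State unemployment insurance (employee share): $1,765.05 × 0.01 = $17.65
State disability insurance: $1,765.05 × 0.01 = $17.65
Dental plan: $17.03
AD&D insurance premium: $136.47
Total deductions = $70.60 + $70.60 + $81.19 + $349.13 + $16.24 + $8.83 + $17.65 + $17.65 + $17.03 + $136.47 = $785.39
Net pay = $1,765.05 − $785.39 = $979.66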